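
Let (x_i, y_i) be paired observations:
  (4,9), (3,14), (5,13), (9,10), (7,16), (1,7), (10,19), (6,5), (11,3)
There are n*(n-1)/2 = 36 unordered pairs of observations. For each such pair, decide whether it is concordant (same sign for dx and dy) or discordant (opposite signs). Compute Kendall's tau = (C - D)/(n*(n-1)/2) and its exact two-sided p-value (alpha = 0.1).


Step 1: Enumerate the 36 unordered pairs (i,j) with i<j and classify each by sign(x_j-x_i) * sign(y_j-y_i).
  (1,2):dx=-1,dy=+5->D; (1,3):dx=+1,dy=+4->C; (1,4):dx=+5,dy=+1->C; (1,5):dx=+3,dy=+7->C
  (1,6):dx=-3,dy=-2->C; (1,7):dx=+6,dy=+10->C; (1,8):dx=+2,dy=-4->D; (1,9):dx=+7,dy=-6->D
  (2,3):dx=+2,dy=-1->D; (2,4):dx=+6,dy=-4->D; (2,5):dx=+4,dy=+2->C; (2,6):dx=-2,dy=-7->C
  (2,7):dx=+7,dy=+5->C; (2,8):dx=+3,dy=-9->D; (2,9):dx=+8,dy=-11->D; (3,4):dx=+4,dy=-3->D
  (3,5):dx=+2,dy=+3->C; (3,6):dx=-4,dy=-6->C; (3,7):dx=+5,dy=+6->C; (3,8):dx=+1,dy=-8->D
  (3,9):dx=+6,dy=-10->D; (4,5):dx=-2,dy=+6->D; (4,6):dx=-8,dy=-3->C; (4,7):dx=+1,dy=+9->C
  (4,8):dx=-3,dy=-5->C; (4,9):dx=+2,dy=-7->D; (5,6):dx=-6,dy=-9->C; (5,7):dx=+3,dy=+3->C
  (5,8):dx=-1,dy=-11->C; (5,9):dx=+4,dy=-13->D; (6,7):dx=+9,dy=+12->C; (6,8):dx=+5,dy=-2->D
  (6,9):dx=+10,dy=-4->D; (7,8):dx=-4,dy=-14->C; (7,9):dx=+1,dy=-16->D; (8,9):dx=+5,dy=-2->D
Step 2: C = 19, D = 17, total pairs = 36.
Step 3: tau = (C - D)/(n(n-1)/2) = (19 - 17)/36 = 0.055556.
Step 4: Exact two-sided p-value (enumerate n! = 362880 permutations of y under H0): p = 0.919455.
Step 5: alpha = 0.1. fail to reject H0.

tau_b = 0.0556 (C=19, D=17), p = 0.919455, fail to reject H0.


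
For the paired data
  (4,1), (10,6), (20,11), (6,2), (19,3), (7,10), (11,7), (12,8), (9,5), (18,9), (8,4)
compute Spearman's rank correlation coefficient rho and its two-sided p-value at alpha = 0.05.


Step 1: Rank x and y separately (midranks; no ties here).
rank(x): 4->1, 10->6, 20->11, 6->2, 19->10, 7->3, 11->7, 12->8, 9->5, 18->9, 8->4
rank(y): 1->1, 6->6, 11->11, 2->2, 3->3, 10->10, 7->7, 8->8, 5->5, 9->9, 4->4
Step 2: d_i = R_x(i) - R_y(i); compute d_i^2.
  (1-1)^2=0, (6-6)^2=0, (11-11)^2=0, (2-2)^2=0, (10-3)^2=49, (3-10)^2=49, (7-7)^2=0, (8-8)^2=0, (5-5)^2=0, (9-9)^2=0, (4-4)^2=0
sum(d^2) = 98.
Step 3: rho = 1 - 6*98 / (11*(11^2 - 1)) = 1 - 588/1320 = 0.554545.
Step 4: Under H0, t = rho * sqrt((n-2)/(1-rho^2)) = 1.9992 ~ t(9).
Step 5: Two-sided p-value from the t-distribution with 9 df = 0.076652.
Step 6: alpha = 0.05. fail to reject H0.

rho = 0.5545, p = 0.076652, fail to reject H0 at alpha = 0.05.


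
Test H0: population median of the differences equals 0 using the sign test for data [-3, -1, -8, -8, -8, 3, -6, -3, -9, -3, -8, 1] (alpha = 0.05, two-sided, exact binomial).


Step 1: Discard zero differences. Original n = 12; n_eff = number of nonzero differences = 12.
Nonzero differences (with sign): -3, -1, -8, -8, -8, +3, -6, -3, -9, -3, -8, +1
Step 2: Count signs: positive = 2, negative = 10.
Step 3: Under H0: P(positive) = 0.5, so the number of positives S ~ Bin(12, 0.5).
Step 4: Two-sided exact p-value = sum of Bin(12,0.5) probabilities at or below the observed probability = 0.038574.
Step 5: alpha = 0.05. reject H0.

n_eff = 12, pos = 2, neg = 10, p = 0.038574, reject H0.


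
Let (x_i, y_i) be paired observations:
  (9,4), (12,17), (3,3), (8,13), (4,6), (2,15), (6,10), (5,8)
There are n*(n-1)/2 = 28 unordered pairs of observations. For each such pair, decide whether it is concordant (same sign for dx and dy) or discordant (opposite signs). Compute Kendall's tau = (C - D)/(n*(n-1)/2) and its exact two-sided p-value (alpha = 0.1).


Step 1: Enumerate the 28 unordered pairs (i,j) with i<j and classify each by sign(x_j-x_i) * sign(y_j-y_i).
  (1,2):dx=+3,dy=+13->C; (1,3):dx=-6,dy=-1->C; (1,4):dx=-1,dy=+9->D; (1,5):dx=-5,dy=+2->D
  (1,6):dx=-7,dy=+11->D; (1,7):dx=-3,dy=+6->D; (1,8):dx=-4,dy=+4->D; (2,3):dx=-9,dy=-14->C
  (2,4):dx=-4,dy=-4->C; (2,5):dx=-8,dy=-11->C; (2,6):dx=-10,dy=-2->C; (2,7):dx=-6,dy=-7->C
  (2,8):dx=-7,dy=-9->C; (3,4):dx=+5,dy=+10->C; (3,5):dx=+1,dy=+3->C; (3,6):dx=-1,dy=+12->D
  (3,7):dx=+3,dy=+7->C; (3,8):dx=+2,dy=+5->C; (4,5):dx=-4,dy=-7->C; (4,6):dx=-6,dy=+2->D
  (4,7):dx=-2,dy=-3->C; (4,8):dx=-3,dy=-5->C; (5,6):dx=-2,dy=+9->D; (5,7):dx=+2,dy=+4->C
  (5,8):dx=+1,dy=+2->C; (6,7):dx=+4,dy=-5->D; (6,8):dx=+3,dy=-7->D; (7,8):dx=-1,dy=-2->C
Step 2: C = 18, D = 10, total pairs = 28.
Step 3: tau = (C - D)/(n(n-1)/2) = (18 - 10)/28 = 0.285714.
Step 4: Exact two-sided p-value (enumerate n! = 40320 permutations of y under H0): p = 0.398760.
Step 5: alpha = 0.1. fail to reject H0.

tau_b = 0.2857 (C=18, D=10), p = 0.398760, fail to reject H0.


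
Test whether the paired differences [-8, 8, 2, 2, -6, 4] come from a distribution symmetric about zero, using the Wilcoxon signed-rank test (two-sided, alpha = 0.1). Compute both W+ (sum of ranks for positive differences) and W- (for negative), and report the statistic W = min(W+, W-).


Step 1: Drop any zero differences (none here) and take |d_i|.
|d| = [8, 8, 2, 2, 6, 4]
Step 2: Midrank |d_i| (ties get averaged ranks).
ranks: |8|->5.5, |8|->5.5, |2|->1.5, |2|->1.5, |6|->4, |4|->3
Step 3: Attach original signs; sum ranks with positive sign and with negative sign.
W+ = 5.5 + 1.5 + 1.5 + 3 = 11.5
W- = 5.5 + 4 = 9.5
(Check: W+ + W- = 21 should equal n(n+1)/2 = 21.)
Step 4: Test statistic W = min(W+, W-) = 9.5.
Step 5: Ties in |d|, so use the tie-corrected normal approximation.
        E[W] = n(n+1)/4 = 6*7/4 = 10.5.
        Tie groups: |d|=2 (t=2), |d|=8 (t=2); sum(t^3 - t) = 12.
        Var[W] = n(n+1)(2n+1)/24 - sum(t^3-t)/48 = 546/24 - 12/48 = 22.5.
        z = (W - E[W]) / sqrt(Var[W]) = (9.5 - 10.5) / 4.7434 = -0.2108.
        Two-sided p = 2*Phi(z) = 0.833029.
Step 6: alpha = 0.1. fail to reject H0.

W+ = 11.5, W- = 9.5, W = min = 9.5, p = 0.833029, fail to reject H0.


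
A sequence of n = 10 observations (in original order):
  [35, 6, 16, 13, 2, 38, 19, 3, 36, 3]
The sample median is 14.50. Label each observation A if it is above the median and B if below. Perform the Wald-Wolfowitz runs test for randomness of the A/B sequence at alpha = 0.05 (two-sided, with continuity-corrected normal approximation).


Step 1: Compute median = 14.50; label A = above, B = below.
Labels in order: ABABBAABAB  (n_A = 5, n_B = 5)
Step 2: Count runs R = 8.
Step 3: Under H0 (random ordering), E[R] = 2*n_A*n_B/(n_A+n_B) + 1 = 2*5*5/10 + 1 = 6.0000.
        Var[R] = 2*n_A*n_B*(2*n_A*n_B - n_A - n_B) / ((n_A+n_B)^2 * (n_A+n_B-1)) = 2000/900 = 2.2222.
        SD[R] = 1.4907.
Step 4: Continuity-corrected z = (R - 0.5 - E[R]) / SD[R] = (8 - 0.5 - 6.0000) / 1.4907 = 1.0062.
Step 5: Two-sided p-value via normal approximation = 2*(1 - Phi(|z|)) = 0.314305.
Step 6: alpha = 0.05. fail to reject H0.

R = 8, z = 1.0062, p = 0.314305, fail to reject H0.


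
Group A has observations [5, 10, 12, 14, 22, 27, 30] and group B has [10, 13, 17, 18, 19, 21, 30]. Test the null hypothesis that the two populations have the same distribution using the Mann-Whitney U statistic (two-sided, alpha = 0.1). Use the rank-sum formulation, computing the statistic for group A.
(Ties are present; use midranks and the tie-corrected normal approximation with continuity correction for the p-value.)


Step 1: Combine and sort all 14 observations; assign midranks.
sorted (value, group): (5,X), (10,X), (10,Y), (12,X), (13,Y), (14,X), (17,Y), (18,Y), (19,Y), (21,Y), (22,X), (27,X), (30,X), (30,Y)
ranks: 5->1, 10->2.5, 10->2.5, 12->4, 13->5, 14->6, 17->7, 18->8, 19->9, 21->10, 22->11, 27->12, 30->13.5, 30->13.5
Step 2: Rank sum for X: R1 = 1 + 2.5 + 4 + 6 + 11 + 12 + 13.5 = 50.
Step 3: U_X = R1 - n1(n1+1)/2 = 50 - 7*8/2 = 50 - 28 = 22.
       U_Y = n1*n2 - U_X = 49 - 22 = 27.
Step 4: Ties are present, so use the tie-corrected normal approximation (with continuity correction) for the p-value.
Step 5: p-value = 0.797863; compare to alpha = 0.1. fail to reject H0.

U_X = 22, p = 0.797863, fail to reject H0 at alpha = 0.1.


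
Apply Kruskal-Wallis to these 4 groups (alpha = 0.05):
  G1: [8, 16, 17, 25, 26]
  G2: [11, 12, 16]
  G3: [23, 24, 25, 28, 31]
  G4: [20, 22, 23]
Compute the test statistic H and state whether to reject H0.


Step 1: Combine all N = 16 observations and assign midranks.
sorted (value, group, rank): (8,G1,1), (11,G2,2), (12,G2,3), (16,G1,4.5), (16,G2,4.5), (17,G1,6), (20,G4,7), (22,G4,8), (23,G3,9.5), (23,G4,9.5), (24,G3,11), (25,G1,12.5), (25,G3,12.5), (26,G1,14), (28,G3,15), (31,G3,16)
Step 2: Sum ranks within each group.
R_1 = 38 (n_1 = 5)
R_2 = 9.5 (n_2 = 3)
R_3 = 64 (n_3 = 5)
R_4 = 24.5 (n_4 = 3)
Step 3: H = 12/(N(N+1)) * sum(R_i^2/n_i) - 3(N+1)
     = 12/(16*17) * (38^2/5 + 9.5^2/3 + 64^2/5 + 24.5^2/3) - 3*17
     = 0.044118 * 1338.17 - 51
     = 8.036765.
Step 4: Ties present; correction factor C = 1 - 18/(16^3 - 16) = 0.995588. Corrected H = 8.036765 / 0.995588 = 8.072378.
Step 5: Under H0, H ~ chi^2(3); p-value = 0.044539.
Step 6: alpha = 0.05. reject H0.

H = 8.0724, df = 3, p = 0.044539, reject H0.


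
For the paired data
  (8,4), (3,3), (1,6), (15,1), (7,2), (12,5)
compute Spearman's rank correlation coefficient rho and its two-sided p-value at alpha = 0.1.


Step 1: Rank x and y separately (midranks; no ties here).
rank(x): 8->4, 3->2, 1->1, 15->6, 7->3, 12->5
rank(y): 4->4, 3->3, 6->6, 1->1, 2->2, 5->5
Step 2: d_i = R_x(i) - R_y(i); compute d_i^2.
  (4-4)^2=0, (2-3)^2=1, (1-6)^2=25, (6-1)^2=25, (3-2)^2=1, (5-5)^2=0
sum(d^2) = 52.
Step 3: rho = 1 - 6*52 / (6*(6^2 - 1)) = 1 - 312/210 = -0.485714.
Step 4: Under H0, t = rho * sqrt((n-2)/(1-rho^2)) = -1.1113 ~ t(4).
Step 5: Two-sided p-value from the t-distribution with 4 df = 0.328723.
Step 6: alpha = 0.1. fail to reject H0.

rho = -0.4857, p = 0.328723, fail to reject H0 at alpha = 0.1.


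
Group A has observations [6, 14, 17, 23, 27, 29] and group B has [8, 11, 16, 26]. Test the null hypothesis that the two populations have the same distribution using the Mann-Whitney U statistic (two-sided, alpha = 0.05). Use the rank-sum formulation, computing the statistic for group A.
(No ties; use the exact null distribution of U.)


Step 1: Combine and sort all 10 observations; assign midranks.
sorted (value, group): (6,X), (8,Y), (11,Y), (14,X), (16,Y), (17,X), (23,X), (26,Y), (27,X), (29,X)
ranks: 6->1, 8->2, 11->3, 14->4, 16->5, 17->6, 23->7, 26->8, 27->9, 29->10
Step 2: Rank sum for X: R1 = 1 + 4 + 6 + 7 + 9 + 10 = 37.
Step 3: U_X = R1 - n1(n1+1)/2 = 37 - 6*7/2 = 37 - 21 = 16.
       U_Y = n1*n2 - U_X = 24 - 16 = 8.
Step 4: No ties, so the exact null distribution of U (based on enumerating the C(10,6) = 210 equally likely rank assignments) gives the two-sided p-value.
Step 5: p-value = 0.476190; compare to alpha = 0.05. fail to reject H0.

U_X = 16, p = 0.476190, fail to reject H0 at alpha = 0.05.


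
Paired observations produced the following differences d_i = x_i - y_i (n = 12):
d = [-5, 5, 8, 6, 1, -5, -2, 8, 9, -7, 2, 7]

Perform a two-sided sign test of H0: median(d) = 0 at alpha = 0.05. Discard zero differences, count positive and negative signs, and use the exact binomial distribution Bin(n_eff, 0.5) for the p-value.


Step 1: Discard zero differences. Original n = 12; n_eff = number of nonzero differences = 12.
Nonzero differences (with sign): -5, +5, +8, +6, +1, -5, -2, +8, +9, -7, +2, +7
Step 2: Count signs: positive = 8, negative = 4.
Step 3: Under H0: P(positive) = 0.5, so the number of positives S ~ Bin(12, 0.5).
Step 4: Two-sided exact p-value = sum of Bin(12,0.5) probabilities at or below the observed probability = 0.387695.
Step 5: alpha = 0.05. fail to reject H0.

n_eff = 12, pos = 8, neg = 4, p = 0.387695, fail to reject H0.


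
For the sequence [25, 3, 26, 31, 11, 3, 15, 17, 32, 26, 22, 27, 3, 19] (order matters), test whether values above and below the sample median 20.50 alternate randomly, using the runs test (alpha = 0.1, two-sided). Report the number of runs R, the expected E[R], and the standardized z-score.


Step 1: Compute median = 20.50; label A = above, B = below.
Labels in order: ABAABBBBAAAABB  (n_A = 7, n_B = 7)
Step 2: Count runs R = 6.
Step 3: Under H0 (random ordering), E[R] = 2*n_A*n_B/(n_A+n_B) + 1 = 2*7*7/14 + 1 = 8.0000.
        Var[R] = 2*n_A*n_B*(2*n_A*n_B - n_A - n_B) / ((n_A+n_B)^2 * (n_A+n_B-1)) = 8232/2548 = 3.2308.
        SD[R] = 1.7974.
Step 4: Continuity-corrected z = (R + 0.5 - E[R]) / SD[R] = (6 + 0.5 - 8.0000) / 1.7974 = -0.8345.
Step 5: Two-sided p-value via normal approximation = 2*(1 - Phi(|z|)) = 0.403986.
Step 6: alpha = 0.1. fail to reject H0.

R = 6, z = -0.8345, p = 0.403986, fail to reject H0.


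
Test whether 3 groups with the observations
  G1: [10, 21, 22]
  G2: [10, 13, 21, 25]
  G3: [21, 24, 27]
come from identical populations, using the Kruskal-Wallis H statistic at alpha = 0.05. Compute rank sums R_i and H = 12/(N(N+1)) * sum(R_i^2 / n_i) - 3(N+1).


Step 1: Combine all N = 10 observations and assign midranks.
sorted (value, group, rank): (10,G1,1.5), (10,G2,1.5), (13,G2,3), (21,G1,5), (21,G2,5), (21,G3,5), (22,G1,7), (24,G3,8), (25,G2,9), (27,G3,10)
Step 2: Sum ranks within each group.
R_1 = 13.5 (n_1 = 3)
R_2 = 18.5 (n_2 = 4)
R_3 = 23 (n_3 = 3)
Step 3: H = 12/(N(N+1)) * sum(R_i^2/n_i) - 3(N+1)
     = 12/(10*11) * (13.5^2/3 + 18.5^2/4 + 23^2/3) - 3*11
     = 0.109091 * 322.646 - 33
     = 2.197727.
Step 4: Ties present; correction factor C = 1 - 30/(10^3 - 10) = 0.969697. Corrected H = 2.197727 / 0.969697 = 2.266406.
Step 5: Under H0, H ~ chi^2(2); p-value = 0.322000.
Step 6: alpha = 0.05. fail to reject H0.

H = 2.2664, df = 2, p = 0.322000, fail to reject H0.


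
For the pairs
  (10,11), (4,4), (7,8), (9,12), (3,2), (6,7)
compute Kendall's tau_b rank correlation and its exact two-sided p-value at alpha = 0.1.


Step 1: Enumerate the 15 unordered pairs (i,j) with i<j and classify each by sign(x_j-x_i) * sign(y_j-y_i).
  (1,2):dx=-6,dy=-7->C; (1,3):dx=-3,dy=-3->C; (1,4):dx=-1,dy=+1->D; (1,5):dx=-7,dy=-9->C
  (1,6):dx=-4,dy=-4->C; (2,3):dx=+3,dy=+4->C; (2,4):dx=+5,dy=+8->C; (2,5):dx=-1,dy=-2->C
  (2,6):dx=+2,dy=+3->C; (3,4):dx=+2,dy=+4->C; (3,5):dx=-4,dy=-6->C; (3,6):dx=-1,dy=-1->C
  (4,5):dx=-6,dy=-10->C; (4,6):dx=-3,dy=-5->C; (5,6):dx=+3,dy=+5->C
Step 2: C = 14, D = 1, total pairs = 15.
Step 3: tau = (C - D)/(n(n-1)/2) = (14 - 1)/15 = 0.866667.
Step 4: Exact two-sided p-value (enumerate n! = 720 permutations of y under H0): p = 0.016667.
Step 5: alpha = 0.1. reject H0.

tau_b = 0.8667 (C=14, D=1), p = 0.016667, reject H0.


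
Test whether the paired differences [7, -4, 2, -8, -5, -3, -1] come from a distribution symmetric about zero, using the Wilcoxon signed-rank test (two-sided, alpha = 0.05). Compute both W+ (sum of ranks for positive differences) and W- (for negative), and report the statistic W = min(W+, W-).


Step 1: Drop any zero differences (none here) and take |d_i|.
|d| = [7, 4, 2, 8, 5, 3, 1]
Step 2: Midrank |d_i| (ties get averaged ranks).
ranks: |7|->6, |4|->4, |2|->2, |8|->7, |5|->5, |3|->3, |1|->1
Step 3: Attach original signs; sum ranks with positive sign and with negative sign.
W+ = 6 + 2 = 8
W- = 4 + 7 + 5 + 3 + 1 = 20
(Check: W+ + W- = 28 should equal n(n+1)/2 = 28.)
Step 4: Test statistic W = min(W+, W-) = 8.
Step 5: No ties, so the exact null distribution over the 2^7 = 128 sign assignments gives the two-sided p-value = 0.375000.
Step 6: alpha = 0.05. fail to reject H0.

W+ = 8, W- = 20, W = min = 8, p = 0.375000, fail to reject H0.


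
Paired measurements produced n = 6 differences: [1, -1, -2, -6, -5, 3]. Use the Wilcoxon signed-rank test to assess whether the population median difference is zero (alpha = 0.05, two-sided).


Step 1: Drop any zero differences (none here) and take |d_i|.
|d| = [1, 1, 2, 6, 5, 3]
Step 2: Midrank |d_i| (ties get averaged ranks).
ranks: |1|->1.5, |1|->1.5, |2|->3, |6|->6, |5|->5, |3|->4
Step 3: Attach original signs; sum ranks with positive sign and with negative sign.
W+ = 1.5 + 4 = 5.5
W- = 1.5 + 3 + 6 + 5 = 15.5
(Check: W+ + W- = 21 should equal n(n+1)/2 = 21.)
Step 4: Test statistic W = min(W+, W-) = 5.5.
Step 5: Ties in |d|, so use the tie-corrected normal approximation.
        E[W] = n(n+1)/4 = 6*7/4 = 10.5.
        Tie groups: |d|=1 (t=2); sum(t^3 - t) = 6.
        Var[W] = n(n+1)(2n+1)/24 - sum(t^3-t)/48 = 546/24 - 6/48 = 22.625.
        z = (W - E[W]) / sqrt(Var[W]) = (5.5 - 10.5) / 4.7566 = -1.0512.
        Two-sided p = 2*Phi(z) = 0.293177.
Step 6: alpha = 0.05. fail to reject H0.

W+ = 5.5, W- = 15.5, W = min = 5.5, p = 0.293177, fail to reject H0.


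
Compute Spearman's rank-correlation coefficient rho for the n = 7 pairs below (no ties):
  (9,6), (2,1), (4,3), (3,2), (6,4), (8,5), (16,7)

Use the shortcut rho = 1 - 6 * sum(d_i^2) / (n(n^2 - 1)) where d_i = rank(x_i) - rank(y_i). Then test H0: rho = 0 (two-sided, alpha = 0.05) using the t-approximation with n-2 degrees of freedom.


Step 1: Rank x and y separately (midranks; no ties here).
rank(x): 9->6, 2->1, 4->3, 3->2, 6->4, 8->5, 16->7
rank(y): 6->6, 1->1, 3->3, 2->2, 4->4, 5->5, 7->7
Step 2: d_i = R_x(i) - R_y(i); compute d_i^2.
  (6-6)^2=0, (1-1)^2=0, (3-3)^2=0, (2-2)^2=0, (4-4)^2=0, (5-5)^2=0, (7-7)^2=0
sum(d^2) = 0.
Step 3: rho = 1 - 6*0 / (7*(7^2 - 1)) = 1 - 0/336 = 1.000000.
Step 5: Two-sided p-value from the t-distribution with 5 df = 0.000000.
Step 6: alpha = 0.05. reject H0.

rho = 1.0000, p = 0.000000, reject H0 at alpha = 0.05.


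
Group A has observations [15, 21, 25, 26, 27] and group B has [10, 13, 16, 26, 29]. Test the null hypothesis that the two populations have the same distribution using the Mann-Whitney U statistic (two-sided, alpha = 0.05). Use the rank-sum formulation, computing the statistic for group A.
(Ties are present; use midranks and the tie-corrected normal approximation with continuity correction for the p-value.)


Step 1: Combine and sort all 10 observations; assign midranks.
sorted (value, group): (10,Y), (13,Y), (15,X), (16,Y), (21,X), (25,X), (26,X), (26,Y), (27,X), (29,Y)
ranks: 10->1, 13->2, 15->3, 16->4, 21->5, 25->6, 26->7.5, 26->7.5, 27->9, 29->10
Step 2: Rank sum for X: R1 = 3 + 5 + 6 + 7.5 + 9 = 30.5.
Step 3: U_X = R1 - n1(n1+1)/2 = 30.5 - 5*6/2 = 30.5 - 15 = 15.5.
       U_Y = n1*n2 - U_X = 25 - 15.5 = 9.5.
Step 4: Ties are present, so use the tie-corrected normal approximation (with continuity correction) for the p-value.
Step 5: p-value = 0.600402; compare to alpha = 0.05. fail to reject H0.

U_X = 15.5, p = 0.600402, fail to reject H0 at alpha = 0.05.


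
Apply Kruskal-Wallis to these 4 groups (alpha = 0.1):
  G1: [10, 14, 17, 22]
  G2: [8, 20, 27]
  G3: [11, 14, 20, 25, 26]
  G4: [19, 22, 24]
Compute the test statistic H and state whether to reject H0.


Step 1: Combine all N = 15 observations and assign midranks.
sorted (value, group, rank): (8,G2,1), (10,G1,2), (11,G3,3), (14,G1,4.5), (14,G3,4.5), (17,G1,6), (19,G4,7), (20,G2,8.5), (20,G3,8.5), (22,G1,10.5), (22,G4,10.5), (24,G4,12), (25,G3,13), (26,G3,14), (27,G2,15)
Step 2: Sum ranks within each group.
R_1 = 23 (n_1 = 4)
R_2 = 24.5 (n_2 = 3)
R_3 = 43 (n_3 = 5)
R_4 = 29.5 (n_4 = 3)
Step 3: H = 12/(N(N+1)) * sum(R_i^2/n_i) - 3(N+1)
     = 12/(15*16) * (23^2/4 + 24.5^2/3 + 43^2/5 + 29.5^2/3) - 3*16
     = 0.050000 * 992.217 - 48
     = 1.610833.
Step 4: Ties present; correction factor C = 1 - 18/(15^3 - 15) = 0.994643. Corrected H = 1.610833 / 0.994643 = 1.619509.
Step 5: Under H0, H ~ chi^2(3); p-value = 0.654974.
Step 6: alpha = 0.1. fail to reject H0.

H = 1.6195, df = 3, p = 0.654974, fail to reject H0.


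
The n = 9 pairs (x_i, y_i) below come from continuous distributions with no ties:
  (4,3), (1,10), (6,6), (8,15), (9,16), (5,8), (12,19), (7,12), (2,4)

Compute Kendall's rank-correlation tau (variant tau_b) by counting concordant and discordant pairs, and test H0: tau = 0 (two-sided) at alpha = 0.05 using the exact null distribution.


Step 1: Enumerate the 36 unordered pairs (i,j) with i<j and classify each by sign(x_j-x_i) * sign(y_j-y_i).
  (1,2):dx=-3,dy=+7->D; (1,3):dx=+2,dy=+3->C; (1,4):dx=+4,dy=+12->C; (1,5):dx=+5,dy=+13->C
  (1,6):dx=+1,dy=+5->C; (1,7):dx=+8,dy=+16->C; (1,8):dx=+3,dy=+9->C; (1,9):dx=-2,dy=+1->D
  (2,3):dx=+5,dy=-4->D; (2,4):dx=+7,dy=+5->C; (2,5):dx=+8,dy=+6->C; (2,6):dx=+4,dy=-2->D
  (2,7):dx=+11,dy=+9->C; (2,8):dx=+6,dy=+2->C; (2,9):dx=+1,dy=-6->D; (3,4):dx=+2,dy=+9->C
  (3,5):dx=+3,dy=+10->C; (3,6):dx=-1,dy=+2->D; (3,7):dx=+6,dy=+13->C; (3,8):dx=+1,dy=+6->C
  (3,9):dx=-4,dy=-2->C; (4,5):dx=+1,dy=+1->C; (4,6):dx=-3,dy=-7->C; (4,7):dx=+4,dy=+4->C
  (4,8):dx=-1,dy=-3->C; (4,9):dx=-6,dy=-11->C; (5,6):dx=-4,dy=-8->C; (5,7):dx=+3,dy=+3->C
  (5,8):dx=-2,dy=-4->C; (5,9):dx=-7,dy=-12->C; (6,7):dx=+7,dy=+11->C; (6,8):dx=+2,dy=+4->C
  (6,9):dx=-3,dy=-4->C; (7,8):dx=-5,dy=-7->C; (7,9):dx=-10,dy=-15->C; (8,9):dx=-5,dy=-8->C
Step 2: C = 30, D = 6, total pairs = 36.
Step 3: tau = (C - D)/(n(n-1)/2) = (30 - 6)/36 = 0.666667.
Step 4: Exact two-sided p-value (enumerate n! = 362880 permutations of y under H0): p = 0.012665.
Step 5: alpha = 0.05. reject H0.

tau_b = 0.6667 (C=30, D=6), p = 0.012665, reject H0.


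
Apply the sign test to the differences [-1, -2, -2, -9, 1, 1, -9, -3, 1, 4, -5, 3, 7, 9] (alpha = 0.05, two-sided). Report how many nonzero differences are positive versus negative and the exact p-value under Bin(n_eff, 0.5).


Step 1: Discard zero differences. Original n = 14; n_eff = number of nonzero differences = 14.
Nonzero differences (with sign): -1, -2, -2, -9, +1, +1, -9, -3, +1, +4, -5, +3, +7, +9
Step 2: Count signs: positive = 7, negative = 7.
Step 3: Under H0: P(positive) = 0.5, so the number of positives S ~ Bin(14, 0.5).
Step 4: Two-sided exact p-value = sum of Bin(14,0.5) probabilities at or below the observed probability = 1.000000.
Step 5: alpha = 0.05. fail to reject H0.

n_eff = 14, pos = 7, neg = 7, p = 1.000000, fail to reject H0.


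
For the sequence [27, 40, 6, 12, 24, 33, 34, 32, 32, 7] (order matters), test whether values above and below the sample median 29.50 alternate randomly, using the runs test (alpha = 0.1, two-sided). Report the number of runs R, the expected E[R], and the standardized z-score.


Step 1: Compute median = 29.50; label A = above, B = below.
Labels in order: BABBBAAAAB  (n_A = 5, n_B = 5)
Step 2: Count runs R = 5.
Step 3: Under H0 (random ordering), E[R] = 2*n_A*n_B/(n_A+n_B) + 1 = 2*5*5/10 + 1 = 6.0000.
        Var[R] = 2*n_A*n_B*(2*n_A*n_B - n_A - n_B) / ((n_A+n_B)^2 * (n_A+n_B-1)) = 2000/900 = 2.2222.
        SD[R] = 1.4907.
Step 4: Continuity-corrected z = (R + 0.5 - E[R]) / SD[R] = (5 + 0.5 - 6.0000) / 1.4907 = -0.3354.
Step 5: Two-sided p-value via normal approximation = 2*(1 - Phi(|z|)) = 0.737316.
Step 6: alpha = 0.1. fail to reject H0.

R = 5, z = -0.3354, p = 0.737316, fail to reject H0.


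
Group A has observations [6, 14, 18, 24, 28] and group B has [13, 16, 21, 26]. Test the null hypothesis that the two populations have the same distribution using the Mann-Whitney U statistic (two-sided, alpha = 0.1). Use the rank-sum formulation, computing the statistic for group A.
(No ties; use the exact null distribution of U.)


Step 1: Combine and sort all 9 observations; assign midranks.
sorted (value, group): (6,X), (13,Y), (14,X), (16,Y), (18,X), (21,Y), (24,X), (26,Y), (28,X)
ranks: 6->1, 13->2, 14->3, 16->4, 18->5, 21->6, 24->7, 26->8, 28->9
Step 2: Rank sum for X: R1 = 1 + 3 + 5 + 7 + 9 = 25.
Step 3: U_X = R1 - n1(n1+1)/2 = 25 - 5*6/2 = 25 - 15 = 10.
       U_Y = n1*n2 - U_X = 20 - 10 = 10.
Step 4: No ties, so the exact null distribution of U (based on enumerating the C(9,5) = 126 equally likely rank assignments) gives the two-sided p-value.
Step 5: p-value = 1.000000; compare to alpha = 0.1. fail to reject H0.

U_X = 10, p = 1.000000, fail to reject H0 at alpha = 0.1.


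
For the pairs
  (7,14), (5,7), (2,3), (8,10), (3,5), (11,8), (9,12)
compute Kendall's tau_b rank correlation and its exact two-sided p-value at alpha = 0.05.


Step 1: Enumerate the 21 unordered pairs (i,j) with i<j and classify each by sign(x_j-x_i) * sign(y_j-y_i).
  (1,2):dx=-2,dy=-7->C; (1,3):dx=-5,dy=-11->C; (1,4):dx=+1,dy=-4->D; (1,5):dx=-4,dy=-9->C
  (1,6):dx=+4,dy=-6->D; (1,7):dx=+2,dy=-2->D; (2,3):dx=-3,dy=-4->C; (2,4):dx=+3,dy=+3->C
  (2,5):dx=-2,dy=-2->C; (2,6):dx=+6,dy=+1->C; (2,7):dx=+4,dy=+5->C; (3,4):dx=+6,dy=+7->C
  (3,5):dx=+1,dy=+2->C; (3,6):dx=+9,dy=+5->C; (3,7):dx=+7,dy=+9->C; (4,5):dx=-5,dy=-5->C
  (4,6):dx=+3,dy=-2->D; (4,7):dx=+1,dy=+2->C; (5,6):dx=+8,dy=+3->C; (5,7):dx=+6,dy=+7->C
  (6,7):dx=-2,dy=+4->D
Step 2: C = 16, D = 5, total pairs = 21.
Step 3: tau = (C - D)/(n(n-1)/2) = (16 - 5)/21 = 0.523810.
Step 4: Exact two-sided p-value (enumerate n! = 5040 permutations of y under H0): p = 0.136111.
Step 5: alpha = 0.05. fail to reject H0.

tau_b = 0.5238 (C=16, D=5), p = 0.136111, fail to reject H0.


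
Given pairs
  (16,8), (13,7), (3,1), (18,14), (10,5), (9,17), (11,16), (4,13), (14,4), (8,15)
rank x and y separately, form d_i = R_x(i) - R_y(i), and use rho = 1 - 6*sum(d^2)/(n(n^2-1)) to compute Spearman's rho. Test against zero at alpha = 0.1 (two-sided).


Step 1: Rank x and y separately (midranks; no ties here).
rank(x): 16->9, 13->7, 3->1, 18->10, 10->5, 9->4, 11->6, 4->2, 14->8, 8->3
rank(y): 8->5, 7->4, 1->1, 14->7, 5->3, 17->10, 16->9, 13->6, 4->2, 15->8
Step 2: d_i = R_x(i) - R_y(i); compute d_i^2.
  (9-5)^2=16, (7-4)^2=9, (1-1)^2=0, (10-7)^2=9, (5-3)^2=4, (4-10)^2=36, (6-9)^2=9, (2-6)^2=16, (8-2)^2=36, (3-8)^2=25
sum(d^2) = 160.
Step 3: rho = 1 - 6*160 / (10*(10^2 - 1)) = 1 - 960/990 = 0.030303.
Step 4: Under H0, t = rho * sqrt((n-2)/(1-rho^2)) = 0.0857 ~ t(8).
Step 5: Two-sided p-value from the t-distribution with 8 df = 0.933773.
Step 6: alpha = 0.1. fail to reject H0.

rho = 0.0303, p = 0.933773, fail to reject H0 at alpha = 0.1.


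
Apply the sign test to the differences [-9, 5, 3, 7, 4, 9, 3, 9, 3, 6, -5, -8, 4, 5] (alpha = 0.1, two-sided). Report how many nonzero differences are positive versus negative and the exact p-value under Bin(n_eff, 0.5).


Step 1: Discard zero differences. Original n = 14; n_eff = number of nonzero differences = 14.
Nonzero differences (with sign): -9, +5, +3, +7, +4, +9, +3, +9, +3, +6, -5, -8, +4, +5
Step 2: Count signs: positive = 11, negative = 3.
Step 3: Under H0: P(positive) = 0.5, so the number of positives S ~ Bin(14, 0.5).
Step 4: Two-sided exact p-value = sum of Bin(14,0.5) probabilities at or below the observed probability = 0.057373.
Step 5: alpha = 0.1. reject H0.

n_eff = 14, pos = 11, neg = 3, p = 0.057373, reject H0.


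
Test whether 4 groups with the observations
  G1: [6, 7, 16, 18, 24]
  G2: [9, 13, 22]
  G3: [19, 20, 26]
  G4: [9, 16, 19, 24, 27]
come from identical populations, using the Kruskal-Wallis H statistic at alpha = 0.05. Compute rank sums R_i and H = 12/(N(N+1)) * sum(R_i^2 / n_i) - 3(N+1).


Step 1: Combine all N = 16 observations and assign midranks.
sorted (value, group, rank): (6,G1,1), (7,G1,2), (9,G2,3.5), (9,G4,3.5), (13,G2,5), (16,G1,6.5), (16,G4,6.5), (18,G1,8), (19,G3,9.5), (19,G4,9.5), (20,G3,11), (22,G2,12), (24,G1,13.5), (24,G4,13.5), (26,G3,15), (27,G4,16)
Step 2: Sum ranks within each group.
R_1 = 31 (n_1 = 5)
R_2 = 20.5 (n_2 = 3)
R_3 = 35.5 (n_3 = 3)
R_4 = 49 (n_4 = 5)
Step 3: H = 12/(N(N+1)) * sum(R_i^2/n_i) - 3(N+1)
     = 12/(16*17) * (31^2/5 + 20.5^2/3 + 35.5^2/3 + 49^2/5) - 3*17
     = 0.044118 * 1232.57 - 51
     = 3.377941.
Step 4: Ties present; correction factor C = 1 - 24/(16^3 - 16) = 0.994118. Corrected H = 3.377941 / 0.994118 = 3.397929.
Step 5: Under H0, H ~ chi^2(3); p-value = 0.334244.
Step 6: alpha = 0.05. fail to reject H0.

H = 3.3979, df = 3, p = 0.334244, fail to reject H0.


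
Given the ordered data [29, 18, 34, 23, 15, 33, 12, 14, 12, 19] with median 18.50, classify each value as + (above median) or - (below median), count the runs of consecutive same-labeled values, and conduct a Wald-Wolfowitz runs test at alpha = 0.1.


Step 1: Compute median = 18.50; label A = above, B = below.
Labels in order: ABAABABBBA  (n_A = 5, n_B = 5)
Step 2: Count runs R = 7.
Step 3: Under H0 (random ordering), E[R] = 2*n_A*n_B/(n_A+n_B) + 1 = 2*5*5/10 + 1 = 6.0000.
        Var[R] = 2*n_A*n_B*(2*n_A*n_B - n_A - n_B) / ((n_A+n_B)^2 * (n_A+n_B-1)) = 2000/900 = 2.2222.
        SD[R] = 1.4907.
Step 4: Continuity-corrected z = (R - 0.5 - E[R]) / SD[R] = (7 - 0.5 - 6.0000) / 1.4907 = 0.3354.
Step 5: Two-sided p-value via normal approximation = 2*(1 - Phi(|z|)) = 0.737316.
Step 6: alpha = 0.1. fail to reject H0.

R = 7, z = 0.3354, p = 0.737316, fail to reject H0.


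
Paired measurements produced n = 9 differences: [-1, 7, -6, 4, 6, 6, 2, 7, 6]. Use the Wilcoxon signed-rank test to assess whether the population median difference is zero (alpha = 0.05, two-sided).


Step 1: Drop any zero differences (none here) and take |d_i|.
|d| = [1, 7, 6, 4, 6, 6, 2, 7, 6]
Step 2: Midrank |d_i| (ties get averaged ranks).
ranks: |1|->1, |7|->8.5, |6|->5.5, |4|->3, |6|->5.5, |6|->5.5, |2|->2, |7|->8.5, |6|->5.5
Step 3: Attach original signs; sum ranks with positive sign and with negative sign.
W+ = 8.5 + 3 + 5.5 + 5.5 + 2 + 8.5 + 5.5 = 38.5
W- = 1 + 5.5 = 6.5
(Check: W+ + W- = 45 should equal n(n+1)/2 = 45.)
Step 4: Test statistic W = min(W+, W-) = 6.5.
Step 5: Ties in |d|, so use the tie-corrected normal approximation.
        E[W] = n(n+1)/4 = 9*10/4 = 22.5.
        Tie groups: |d|=6 (t=4), |d|=7 (t=2); sum(t^3 - t) = 66.
        Var[W] = n(n+1)(2n+1)/24 - sum(t^3-t)/48 = 1710/24 - 66/48 = 69.875.
        z = (W - E[W]) / sqrt(Var[W]) = (6.5 - 22.5) / 8.3591 = -1.9141.
        Two-sided p = 2*Phi(z) = 0.055611.
Step 6: alpha = 0.05. fail to reject H0.

W+ = 38.5, W- = 6.5, W = min = 6.5, p = 0.055611, fail to reject H0.


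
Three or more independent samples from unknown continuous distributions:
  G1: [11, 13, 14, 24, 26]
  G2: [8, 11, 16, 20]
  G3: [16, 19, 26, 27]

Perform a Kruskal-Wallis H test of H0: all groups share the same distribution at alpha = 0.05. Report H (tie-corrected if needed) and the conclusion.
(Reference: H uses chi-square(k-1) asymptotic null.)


Step 1: Combine all N = 13 observations and assign midranks.
sorted (value, group, rank): (8,G2,1), (11,G1,2.5), (11,G2,2.5), (13,G1,4), (14,G1,5), (16,G2,6.5), (16,G3,6.5), (19,G3,8), (20,G2,9), (24,G1,10), (26,G1,11.5), (26,G3,11.5), (27,G3,13)
Step 2: Sum ranks within each group.
R_1 = 33 (n_1 = 5)
R_2 = 19 (n_2 = 4)
R_3 = 39 (n_3 = 4)
Step 3: H = 12/(N(N+1)) * sum(R_i^2/n_i) - 3(N+1)
     = 12/(13*14) * (33^2/5 + 19^2/4 + 39^2/4) - 3*14
     = 0.065934 * 688.3 - 42
     = 3.382418.
Step 4: Ties present; correction factor C = 1 - 18/(13^3 - 13) = 0.991758. Corrected H = 3.382418 / 0.991758 = 3.410526.
Step 5: Under H0, H ~ chi^2(2); p-value = 0.181725.
Step 6: alpha = 0.05. fail to reject H0.

H = 3.4105, df = 2, p = 0.181725, fail to reject H0.


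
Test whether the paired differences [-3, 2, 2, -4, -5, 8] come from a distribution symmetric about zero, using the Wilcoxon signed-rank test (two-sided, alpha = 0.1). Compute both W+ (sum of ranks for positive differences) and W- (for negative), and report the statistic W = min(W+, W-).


Step 1: Drop any zero differences (none here) and take |d_i|.
|d| = [3, 2, 2, 4, 5, 8]
Step 2: Midrank |d_i| (ties get averaged ranks).
ranks: |3|->3, |2|->1.5, |2|->1.5, |4|->4, |5|->5, |8|->6
Step 3: Attach original signs; sum ranks with positive sign and with negative sign.
W+ = 1.5 + 1.5 + 6 = 9
W- = 3 + 4 + 5 = 12
(Check: W+ + W- = 21 should equal n(n+1)/2 = 21.)
Step 4: Test statistic W = min(W+, W-) = 9.
Step 5: Ties in |d|, so use the tie-corrected normal approximation.
        E[W] = n(n+1)/4 = 6*7/4 = 10.5.
        Tie groups: |d|=2 (t=2); sum(t^3 - t) = 6.
        Var[W] = n(n+1)(2n+1)/24 - sum(t^3-t)/48 = 546/24 - 6/48 = 22.625.
        z = (W - E[W]) / sqrt(Var[W]) = (9 - 10.5) / 4.7566 = -0.3154.
        Two-sided p = 2*Phi(z) = 0.752494.
Step 6: alpha = 0.1. fail to reject H0.

W+ = 9, W- = 12, W = min = 9, p = 0.752494, fail to reject H0.


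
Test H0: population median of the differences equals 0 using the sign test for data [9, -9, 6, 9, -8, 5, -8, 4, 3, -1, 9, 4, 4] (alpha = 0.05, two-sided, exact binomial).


Step 1: Discard zero differences. Original n = 13; n_eff = number of nonzero differences = 13.
Nonzero differences (with sign): +9, -9, +6, +9, -8, +5, -8, +4, +3, -1, +9, +4, +4
Step 2: Count signs: positive = 9, negative = 4.
Step 3: Under H0: P(positive) = 0.5, so the number of positives S ~ Bin(13, 0.5).
Step 4: Two-sided exact p-value = sum of Bin(13,0.5) probabilities at or below the observed probability = 0.266846.
Step 5: alpha = 0.05. fail to reject H0.

n_eff = 13, pos = 9, neg = 4, p = 0.266846, fail to reject H0.


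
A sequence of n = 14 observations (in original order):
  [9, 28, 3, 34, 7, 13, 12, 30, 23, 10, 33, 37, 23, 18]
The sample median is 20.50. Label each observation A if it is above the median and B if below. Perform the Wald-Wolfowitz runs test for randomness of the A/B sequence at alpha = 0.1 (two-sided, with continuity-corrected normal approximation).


Step 1: Compute median = 20.50; label A = above, B = below.
Labels in order: BABABBBAABAAAB  (n_A = 7, n_B = 7)
Step 2: Count runs R = 9.
Step 3: Under H0 (random ordering), E[R] = 2*n_A*n_B/(n_A+n_B) + 1 = 2*7*7/14 + 1 = 8.0000.
        Var[R] = 2*n_A*n_B*(2*n_A*n_B - n_A - n_B) / ((n_A+n_B)^2 * (n_A+n_B-1)) = 8232/2548 = 3.2308.
        SD[R] = 1.7974.
Step 4: Continuity-corrected z = (R - 0.5 - E[R]) / SD[R] = (9 - 0.5 - 8.0000) / 1.7974 = 0.2782.
Step 5: Two-sided p-value via normal approximation = 2*(1 - Phi(|z|)) = 0.780879.
Step 6: alpha = 0.1. fail to reject H0.

R = 9, z = 0.2782, p = 0.780879, fail to reject H0.


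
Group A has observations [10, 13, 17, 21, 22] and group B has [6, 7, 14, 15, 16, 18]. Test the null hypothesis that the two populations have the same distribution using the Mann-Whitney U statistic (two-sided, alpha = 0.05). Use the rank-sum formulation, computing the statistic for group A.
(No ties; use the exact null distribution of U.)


Step 1: Combine and sort all 11 observations; assign midranks.
sorted (value, group): (6,Y), (7,Y), (10,X), (13,X), (14,Y), (15,Y), (16,Y), (17,X), (18,Y), (21,X), (22,X)
ranks: 6->1, 7->2, 10->3, 13->4, 14->5, 15->6, 16->7, 17->8, 18->9, 21->10, 22->11
Step 2: Rank sum for X: R1 = 3 + 4 + 8 + 10 + 11 = 36.
Step 3: U_X = R1 - n1(n1+1)/2 = 36 - 5*6/2 = 36 - 15 = 21.
       U_Y = n1*n2 - U_X = 30 - 21 = 9.
Step 4: No ties, so the exact null distribution of U (based on enumerating the C(11,5) = 462 equally likely rank assignments) gives the two-sided p-value.
Step 5: p-value = 0.329004; compare to alpha = 0.05. fail to reject H0.

U_X = 21, p = 0.329004, fail to reject H0 at alpha = 0.05.


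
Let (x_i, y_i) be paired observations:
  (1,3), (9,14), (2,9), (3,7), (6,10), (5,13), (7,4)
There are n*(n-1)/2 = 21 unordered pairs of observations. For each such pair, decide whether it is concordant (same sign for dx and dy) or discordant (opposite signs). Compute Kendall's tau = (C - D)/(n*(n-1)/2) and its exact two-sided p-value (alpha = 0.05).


Step 1: Enumerate the 21 unordered pairs (i,j) with i<j and classify each by sign(x_j-x_i) * sign(y_j-y_i).
  (1,2):dx=+8,dy=+11->C; (1,3):dx=+1,dy=+6->C; (1,4):dx=+2,dy=+4->C; (1,5):dx=+5,dy=+7->C
  (1,6):dx=+4,dy=+10->C; (1,7):dx=+6,dy=+1->C; (2,3):dx=-7,dy=-5->C; (2,4):dx=-6,dy=-7->C
  (2,5):dx=-3,dy=-4->C; (2,6):dx=-4,dy=-1->C; (2,7):dx=-2,dy=-10->C; (3,4):dx=+1,dy=-2->D
  (3,5):dx=+4,dy=+1->C; (3,6):dx=+3,dy=+4->C; (3,7):dx=+5,dy=-5->D; (4,5):dx=+3,dy=+3->C
  (4,6):dx=+2,dy=+6->C; (4,7):dx=+4,dy=-3->D; (5,6):dx=-1,dy=+3->D; (5,7):dx=+1,dy=-6->D
  (6,7):dx=+2,dy=-9->D
Step 2: C = 15, D = 6, total pairs = 21.
Step 3: tau = (C - D)/(n(n-1)/2) = (15 - 6)/21 = 0.428571.
Step 4: Exact two-sided p-value (enumerate n! = 5040 permutations of y under H0): p = 0.238889.
Step 5: alpha = 0.05. fail to reject H0.

tau_b = 0.4286 (C=15, D=6), p = 0.238889, fail to reject H0.


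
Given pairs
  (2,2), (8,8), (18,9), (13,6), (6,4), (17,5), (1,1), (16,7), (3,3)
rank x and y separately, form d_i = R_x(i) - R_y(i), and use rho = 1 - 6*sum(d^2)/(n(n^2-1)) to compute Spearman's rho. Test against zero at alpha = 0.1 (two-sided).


Step 1: Rank x and y separately (midranks; no ties here).
rank(x): 2->2, 8->5, 18->9, 13->6, 6->4, 17->8, 1->1, 16->7, 3->3
rank(y): 2->2, 8->8, 9->9, 6->6, 4->4, 5->5, 1->1, 7->7, 3->3
Step 2: d_i = R_x(i) - R_y(i); compute d_i^2.
  (2-2)^2=0, (5-8)^2=9, (9-9)^2=0, (6-6)^2=0, (4-4)^2=0, (8-5)^2=9, (1-1)^2=0, (7-7)^2=0, (3-3)^2=0
sum(d^2) = 18.
Step 3: rho = 1 - 6*18 / (9*(9^2 - 1)) = 1 - 108/720 = 0.850000.
Step 4: Under H0, t = rho * sqrt((n-2)/(1-rho^2)) = 4.2691 ~ t(7).
Step 5: Two-sided p-value from the t-distribution with 7 df = 0.003705.
Step 6: alpha = 0.1. reject H0.

rho = 0.8500, p = 0.003705, reject H0 at alpha = 0.1.


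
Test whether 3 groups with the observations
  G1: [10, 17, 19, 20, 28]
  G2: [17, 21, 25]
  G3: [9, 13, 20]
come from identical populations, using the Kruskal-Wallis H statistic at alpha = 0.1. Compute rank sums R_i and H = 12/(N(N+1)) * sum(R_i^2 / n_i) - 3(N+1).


Step 1: Combine all N = 11 observations and assign midranks.
sorted (value, group, rank): (9,G3,1), (10,G1,2), (13,G3,3), (17,G1,4.5), (17,G2,4.5), (19,G1,6), (20,G1,7.5), (20,G3,7.5), (21,G2,9), (25,G2,10), (28,G1,11)
Step 2: Sum ranks within each group.
R_1 = 31 (n_1 = 5)
R_2 = 23.5 (n_2 = 3)
R_3 = 11.5 (n_3 = 3)
Step 3: H = 12/(N(N+1)) * sum(R_i^2/n_i) - 3(N+1)
     = 12/(11*12) * (31^2/5 + 23.5^2/3 + 11.5^2/3) - 3*12
     = 0.090909 * 420.367 - 36
     = 2.215152.
Step 4: Ties present; correction factor C = 1 - 12/(11^3 - 11) = 0.990909. Corrected H = 2.215152 / 0.990909 = 2.235474.
Step 5: Under H0, H ~ chi^2(2); p-value = 0.327019.
Step 6: alpha = 0.1. fail to reject H0.

H = 2.2355, df = 2, p = 0.327019, fail to reject H0.


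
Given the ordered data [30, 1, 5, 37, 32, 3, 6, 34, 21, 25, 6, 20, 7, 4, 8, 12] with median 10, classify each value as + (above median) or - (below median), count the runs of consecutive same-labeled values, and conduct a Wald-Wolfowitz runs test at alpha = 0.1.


Step 1: Compute median = 10; label A = above, B = below.
Labels in order: ABBAABBAAABABBBA  (n_A = 8, n_B = 8)
Step 2: Count runs R = 9.
Step 3: Under H0 (random ordering), E[R] = 2*n_A*n_B/(n_A+n_B) + 1 = 2*8*8/16 + 1 = 9.0000.
        Var[R] = 2*n_A*n_B*(2*n_A*n_B - n_A - n_B) / ((n_A+n_B)^2 * (n_A+n_B-1)) = 14336/3840 = 3.7333.
        SD[R] = 1.9322.
Step 4: R = E[R], so z = 0 with no continuity correction.
Step 5: Two-sided p-value via normal approximation = 2*(1 - Phi(|z|)) = 1.000000.
Step 6: alpha = 0.1. fail to reject H0.

R = 9, z = 0.0000, p = 1.000000, fail to reject H0.


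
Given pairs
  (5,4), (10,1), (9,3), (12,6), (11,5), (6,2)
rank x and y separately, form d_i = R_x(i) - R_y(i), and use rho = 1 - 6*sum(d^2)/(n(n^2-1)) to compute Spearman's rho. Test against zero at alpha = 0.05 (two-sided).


Step 1: Rank x and y separately (midranks; no ties here).
rank(x): 5->1, 10->4, 9->3, 12->6, 11->5, 6->2
rank(y): 4->4, 1->1, 3->3, 6->6, 5->5, 2->2
Step 2: d_i = R_x(i) - R_y(i); compute d_i^2.
  (1-4)^2=9, (4-1)^2=9, (3-3)^2=0, (6-6)^2=0, (5-5)^2=0, (2-2)^2=0
sum(d^2) = 18.
Step 3: rho = 1 - 6*18 / (6*(6^2 - 1)) = 1 - 108/210 = 0.485714.
Step 4: Under H0, t = rho * sqrt((n-2)/(1-rho^2)) = 1.1113 ~ t(4).
Step 5: Two-sided p-value from the t-distribution with 4 df = 0.328723.
Step 6: alpha = 0.05. fail to reject H0.

rho = 0.4857, p = 0.328723, fail to reject H0 at alpha = 0.05.


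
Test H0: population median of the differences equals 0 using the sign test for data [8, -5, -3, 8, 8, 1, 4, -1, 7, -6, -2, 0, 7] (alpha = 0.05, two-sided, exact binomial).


Step 1: Discard zero differences. Original n = 13; n_eff = number of nonzero differences = 12.
Nonzero differences (with sign): +8, -5, -3, +8, +8, +1, +4, -1, +7, -6, -2, +7
Step 2: Count signs: positive = 7, negative = 5.
Step 3: Under H0: P(positive) = 0.5, so the number of positives S ~ Bin(12, 0.5).
Step 4: Two-sided exact p-value = sum of Bin(12,0.5) probabilities at or below the observed probability = 0.774414.
Step 5: alpha = 0.05. fail to reject H0.

n_eff = 12, pos = 7, neg = 5, p = 0.774414, fail to reject H0.


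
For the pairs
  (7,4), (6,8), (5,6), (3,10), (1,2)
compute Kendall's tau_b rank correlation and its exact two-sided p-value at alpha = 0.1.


Step 1: Enumerate the 10 unordered pairs (i,j) with i<j and classify each by sign(x_j-x_i) * sign(y_j-y_i).
  (1,2):dx=-1,dy=+4->D; (1,3):dx=-2,dy=+2->D; (1,4):dx=-4,dy=+6->D; (1,5):dx=-6,dy=-2->C
  (2,3):dx=-1,dy=-2->C; (2,4):dx=-3,dy=+2->D; (2,5):dx=-5,dy=-6->C; (3,4):dx=-2,dy=+4->D
  (3,5):dx=-4,dy=-4->C; (4,5):dx=-2,dy=-8->C
Step 2: C = 5, D = 5, total pairs = 10.
Step 3: tau = (C - D)/(n(n-1)/2) = (5 - 5)/10 = 0.000000.
Step 4: Exact two-sided p-value (enumerate n! = 120 permutations of y under H0): p = 1.000000.
Step 5: alpha = 0.1. fail to reject H0.

tau_b = 0.0000 (C=5, D=5), p = 1.000000, fail to reject H0.
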